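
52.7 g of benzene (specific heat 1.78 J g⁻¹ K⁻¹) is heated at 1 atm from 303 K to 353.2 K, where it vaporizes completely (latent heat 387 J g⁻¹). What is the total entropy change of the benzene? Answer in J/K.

ΔS = 72.1 J/K

Warming step: ΔS₁ = m c ln(T_tr/T_i) = 52.7 × 1.78 × ln(353.2/303) = 14.38 J/K.
Phase change: ΔS₂ = +mL/T_tr = 52.7 × 387 / 353.2 = 57.74 J/K.
ΔS_total = (14.38) + (57.74) = 72.1 J/K.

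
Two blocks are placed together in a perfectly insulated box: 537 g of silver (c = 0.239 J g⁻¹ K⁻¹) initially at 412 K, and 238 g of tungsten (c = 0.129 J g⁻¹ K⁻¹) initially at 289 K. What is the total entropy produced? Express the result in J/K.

Energy balance: T_f = (m₁c₁T₁ + m₂c₂T₂)/(m₁c₁ + m₂c₂) = 388.26 K.
ΔS₁ = m₁c₁ ln(T_f/T₁) = 128.343 × ln(388.26/412) = -7.618 J/K.
ΔS₂ = m₂c₂ ln(T_f/T₂) = 30.702 × ln(388.26/289) = 9.064 J/K.
ΔS_total = -7.618 + 9.064 = 1.45 J/K.

ΔS_total = 1.45 J/K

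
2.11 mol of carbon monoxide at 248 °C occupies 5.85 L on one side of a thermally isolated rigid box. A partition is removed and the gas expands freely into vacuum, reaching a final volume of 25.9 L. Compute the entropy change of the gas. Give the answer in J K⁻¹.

For an ideal gas in free expansion Q = 0 and W = 0, so T is unchanged.
Entropy is a state function; using a reversible isothermal path, ΔS_gas = nR ln(V₂/V₁) = 2.11 × 8.314 × ln(25.9/5.85) = 26.1 J/K.

ΔS_gas = 26.1 J/K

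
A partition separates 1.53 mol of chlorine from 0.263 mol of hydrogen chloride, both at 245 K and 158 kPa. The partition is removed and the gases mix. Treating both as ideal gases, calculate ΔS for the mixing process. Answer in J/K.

ΔS_mix = 6.21 J/K

Mole fractions: x_A = 1.53/1.79 = 0.853, x_B = 0.147.
ΔS_mix = −R(n_A ln x_A + n_B ln x_B) = −8.314 × (1.53 ln 0.853 + 0.263 ln 0.147) = 6.21 J/K.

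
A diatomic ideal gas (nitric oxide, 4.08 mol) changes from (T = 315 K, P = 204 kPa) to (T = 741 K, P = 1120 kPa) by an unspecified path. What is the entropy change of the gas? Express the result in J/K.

ΔS = nC_p ln(T₂/T₁) − nR ln(P₂/P₁), with C_p = 7R/2 = 29.1 J mol⁻¹ K⁻¹ for a diatomic ideal gas.
ΔS = 4.08 × [29.1 × ln(741/315) − 8.314 × ln(1120/204)] = 43.8 J/K.

ΔS = 43.8 J/K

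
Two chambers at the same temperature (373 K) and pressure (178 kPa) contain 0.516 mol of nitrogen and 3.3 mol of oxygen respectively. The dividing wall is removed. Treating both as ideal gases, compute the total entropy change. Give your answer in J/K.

ΔS_mix = 12.6 J/K

Mole fractions: x_A = 0.516/3.82 = 0.135, x_B = 0.865.
ΔS_mix = −R(n_A ln x_A + n_B ln x_B) = −8.314 × (0.516 ln 0.135 + 3.3 ln 0.865) = 12.6 J/K.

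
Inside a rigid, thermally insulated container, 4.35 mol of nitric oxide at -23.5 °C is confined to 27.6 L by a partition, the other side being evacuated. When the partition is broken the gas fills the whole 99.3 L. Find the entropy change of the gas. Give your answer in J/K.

ΔS_gas = 46.3 J/K

No heat is exchanged and no work is done, so the ideal-gas temperature stays constant.
Entropy is a state function; using a reversible isothermal path, ΔS_gas = nR ln(V₂/V₁) = 4.35 × 8.314 × ln(99.3/27.6) = 46.3 J/K.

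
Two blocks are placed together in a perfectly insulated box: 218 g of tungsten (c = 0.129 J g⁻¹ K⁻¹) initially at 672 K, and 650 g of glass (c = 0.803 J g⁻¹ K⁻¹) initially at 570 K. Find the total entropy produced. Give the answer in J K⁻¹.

Energy balance: T_f = (m₁c₁T₁ + m₂c₂T₂)/(m₁c₁ + m₂c₂) = 575.21 K.
ΔS₁ = m₁c₁ ln(T_f/T₁) = 28.122 × ln(575.21/672) = -4.373 J/K.
ΔS₂ = m₂c₂ ln(T_f/T₂) = 521.95 × ln(575.21/570) = 4.753 J/K.
ΔS_total = -4.373 + 4.753 = 0.38 J/K.

ΔS_total = 0.38 J/K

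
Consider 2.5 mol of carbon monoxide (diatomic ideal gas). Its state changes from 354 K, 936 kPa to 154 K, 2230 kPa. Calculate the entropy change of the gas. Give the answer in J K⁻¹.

ΔS = -78.6 J/K

ΔS = nC_p ln(T₂/T₁) − nR ln(P₂/P₁), with C_p = 7R/2 = 29.1 J mol⁻¹ K⁻¹ for a diatomic ideal gas.
ΔS = 2.5 × [29.1 × ln(154/354) − 8.314 × ln(2230/936)] = -78.6 J/K.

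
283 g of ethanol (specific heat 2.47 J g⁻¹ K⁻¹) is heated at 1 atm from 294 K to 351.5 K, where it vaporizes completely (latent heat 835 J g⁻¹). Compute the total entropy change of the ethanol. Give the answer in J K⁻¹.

ΔS = 797 J/K

Warming step: ΔS₁ = m c ln(T_tr/T_i) = 283 × 2.47 × ln(351.5/294) = 124.9 J/K.
Phase change: ΔS₂ = +mL/T_tr = 283 × 835 / 351.5 = 672.3 J/K.
ΔS_total = (124.9) + (672.3) = 797 J/K.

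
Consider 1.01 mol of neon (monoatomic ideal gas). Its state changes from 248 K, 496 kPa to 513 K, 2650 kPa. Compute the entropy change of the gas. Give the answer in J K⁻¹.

ΔS = 1.19 J/K

ΔS = nC_p ln(T₂/T₁) − nR ln(P₂/P₁), with C_p = 5R/2 = 20.79 J mol⁻¹ K⁻¹ for a monoatomic ideal gas.
ΔS = 1.01 × [20.79 × ln(513/248) − 8.314 × ln(2650/496)] = 1.19 J/K.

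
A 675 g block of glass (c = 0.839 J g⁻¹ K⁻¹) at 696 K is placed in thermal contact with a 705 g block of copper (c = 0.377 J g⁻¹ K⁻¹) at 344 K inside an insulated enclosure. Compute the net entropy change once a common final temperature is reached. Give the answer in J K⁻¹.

Energy balance: T_f = (m₁c₁T₁ + m₂c₂T₂)/(m₁c₁ + m₂c₂) = 583.57 K.
ΔS₁ = m₁c₁ ln(T_f/T₁) = 566.325 × ln(583.57/696) = -99.78 J/K.
ΔS₂ = m₂c₂ ln(T_f/T₂) = 265.785 × ln(583.57/344) = 140.5 J/K.
ΔS_total = -99.78 + 140.5 = 40.7 J/K.

ΔS_total = 40.7 J/K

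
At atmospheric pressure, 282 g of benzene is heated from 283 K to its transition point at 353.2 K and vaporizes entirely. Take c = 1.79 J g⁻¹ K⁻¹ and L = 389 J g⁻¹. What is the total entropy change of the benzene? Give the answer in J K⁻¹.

ΔS = 422 J/K

Warming step: ΔS₁ = m c ln(T_tr/T_i) = 282 × 1.79 × ln(353.2/283) = 111.9 J/K.
Phase change: ΔS₂ = +mL/T_tr = 282 × 389 / 353.2 = 310.6 J/K.
ΔS_total = (111.9) + (310.6) = 422 J/K.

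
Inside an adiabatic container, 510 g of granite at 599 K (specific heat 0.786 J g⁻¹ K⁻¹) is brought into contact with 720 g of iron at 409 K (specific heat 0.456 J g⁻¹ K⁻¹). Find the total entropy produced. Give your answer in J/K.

ΔS_total = 12.9 J/K

Energy balance: T_f = (m₁c₁T₁ + m₂c₂T₂)/(m₁c₁ + m₂c₂) = 513.45 K.
ΔS₁ = m₁c₁ ln(T_f/T₁) = 400.86 × ln(513.45/599) = -61.78 J/K.
ΔS₂ = m₂c₂ ln(T_f/T₂) = 328.32 × ln(513.45/409) = 74.67 J/K.
ΔS_total = -61.78 + 74.67 = 12.9 J/K.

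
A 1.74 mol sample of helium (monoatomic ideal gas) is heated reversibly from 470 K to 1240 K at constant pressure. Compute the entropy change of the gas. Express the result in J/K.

At constant pressure, ΔS = nC_p ln(T₂/T₁) with C_p = 5R/2 = 20.79 J mol⁻¹ K⁻¹.
ΔS = 1.74 × 20.79 × ln(1240/470) = 35.1 J/K.

ΔS = 35.1 J/K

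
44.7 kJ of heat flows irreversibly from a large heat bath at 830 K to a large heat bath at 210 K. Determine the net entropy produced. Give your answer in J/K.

ΔS_hot = −Q/T_H = −44700/830 = -53.86 J/K and ΔS_cold = +Q/T_C = 44700/210 = 212.9 J/K.
ΔS_total = -53.86 + 212.9 = 159 J/K, positive as the second law requires.

ΔS_total = 159 J/K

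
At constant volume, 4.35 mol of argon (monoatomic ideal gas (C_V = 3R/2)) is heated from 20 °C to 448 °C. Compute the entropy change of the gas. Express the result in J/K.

In kelvin: T₁ = 293.15 K, T₂ = 721.15 K. At constant volume, ΔS = nC_V ln(T₂/T₁) with C_V = 3R/2 = 12.47 J mol⁻¹ K⁻¹.
ΔS = 4.35 × 12.47 × ln(721.15/293.15) = 48.8 J/K.

ΔS = 48.8 J/K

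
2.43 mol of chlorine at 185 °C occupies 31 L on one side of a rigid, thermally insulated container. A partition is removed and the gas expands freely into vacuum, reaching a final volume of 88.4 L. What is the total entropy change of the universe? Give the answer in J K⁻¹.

ΔS_universe = 21.2 J/K

No heat is exchanged and no work is done, so the ideal-gas temperature stays constant.
Entropy is a state function; using a reversible isothermal path, ΔS_gas = nR ln(V₂/V₁) = 2.43 × 8.314 × ln(88.4/31) = 21.2 J/K.
The insulated surroundings exchange no heat, so ΔS_surr = 0 and ΔS_universe = ΔS_gas.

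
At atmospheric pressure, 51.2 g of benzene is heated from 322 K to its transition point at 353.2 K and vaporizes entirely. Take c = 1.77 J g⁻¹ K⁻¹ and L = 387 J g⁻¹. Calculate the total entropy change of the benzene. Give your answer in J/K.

ΔS = 64.5 J/K

Warming step: ΔS₁ = m c ln(T_tr/T_i) = 51.2 × 1.77 × ln(353.2/322) = 8.381 J/K.
Phase change: ΔS₂ = +mL/T_tr = 51.2 × 387 / 353.2 = 56.1 J/K.
ΔS_total = (8.381) + (56.1) = 64.5 J/K.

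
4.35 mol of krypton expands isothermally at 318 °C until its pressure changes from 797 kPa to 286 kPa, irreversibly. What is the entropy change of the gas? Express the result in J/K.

Entropy is a state function, so ΔS_gas depends only on the end states.
For an isothermal ideal gas ΔS_gas = nR ln(P₁/P₂) = 4.35 × 8.314 × ln(797/286) = 37.1 J/K.

ΔS_gas = 37.1 J/K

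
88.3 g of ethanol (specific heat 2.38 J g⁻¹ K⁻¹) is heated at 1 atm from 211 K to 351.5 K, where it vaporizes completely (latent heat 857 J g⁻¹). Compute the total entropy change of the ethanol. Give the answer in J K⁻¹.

Warming step: ΔS₁ = m c ln(T_tr/T_i) = 88.3 × 2.38 × ln(351.5/211) = 107.3 J/K.
Phase change: ΔS₂ = +mL/T_tr = 88.3 × 857 / 351.5 = 215.3 J/K.
ΔS_total = (107.3) + (215.3) = 323 J/K.

ΔS = 323 J/K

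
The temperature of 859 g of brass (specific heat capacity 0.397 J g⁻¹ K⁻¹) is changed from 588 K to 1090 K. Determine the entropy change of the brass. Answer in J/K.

ΔS = 210 J/K

ΔS = ∫dQ_rev/T = m c ln(T₂/T₁) = 859 × 0.397 × ln(1090/588) = 210 J/K.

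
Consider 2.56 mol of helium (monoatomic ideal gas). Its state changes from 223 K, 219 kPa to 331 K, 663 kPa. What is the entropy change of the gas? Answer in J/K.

ΔS = -2.56 J/K

ΔS = nC_p ln(T₂/T₁) − nR ln(P₂/P₁), with C_p = 5R/2 = 20.79 J mol⁻¹ K⁻¹ for a monoatomic ideal gas.
ΔS = 2.56 × [20.79 × ln(331/223) − 8.314 × ln(663/219)] = -2.56 J/K.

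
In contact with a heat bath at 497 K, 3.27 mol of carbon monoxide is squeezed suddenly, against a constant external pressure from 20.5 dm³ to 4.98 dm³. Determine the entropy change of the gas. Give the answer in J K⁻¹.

ΔS_gas = -38.5 J/K

Entropy is a state function, so ΔS_gas depends only on the end states.
For an isothermal ideal gas ΔS_gas = nR ln(V₂/V₁) = 3.27 × 8.314 × ln(4.98/20.5) = -38.5 J/K.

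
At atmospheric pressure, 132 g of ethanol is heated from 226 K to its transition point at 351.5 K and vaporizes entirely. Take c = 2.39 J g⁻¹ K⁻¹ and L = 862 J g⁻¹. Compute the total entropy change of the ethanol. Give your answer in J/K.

Warming step: ΔS₁ = m c ln(T_tr/T_i) = 132 × 2.39 × ln(351.5/226) = 139.3 J/K.
Phase change: ΔS₂ = +mL/T_tr = 132 × 862 / 351.5 = 323.7 J/K.
ΔS_total = (139.3) + (323.7) = 463 J/K.

ΔS = 463 J/K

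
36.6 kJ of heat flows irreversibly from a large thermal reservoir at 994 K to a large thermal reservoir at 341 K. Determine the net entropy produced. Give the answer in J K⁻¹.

ΔS_hot = −Q/T_H = −36600/994 = -36.82 J/K and ΔS_cold = +Q/T_C = 36600/341 = 107.3 J/K.
ΔS_total = -36.82 + 107.3 = 70.5 J/K, positive as the second law requires.

ΔS_total = 70.5 J/K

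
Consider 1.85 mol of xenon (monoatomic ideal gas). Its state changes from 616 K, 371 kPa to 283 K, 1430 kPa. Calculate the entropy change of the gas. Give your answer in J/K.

ΔS = nC_p ln(T₂/T₁) − nR ln(P₂/P₁), with C_p = 5R/2 = 20.79 J mol⁻¹ K⁻¹ for a monoatomic ideal gas.
ΔS = 1.85 × [20.79 × ln(283/616) − 8.314 × ln(1430/371)] = -50.7 J/K.

ΔS = -50.7 J/K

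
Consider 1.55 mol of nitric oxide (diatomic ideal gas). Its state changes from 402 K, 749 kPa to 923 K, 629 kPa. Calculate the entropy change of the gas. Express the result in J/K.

ΔS = nC_p ln(T₂/T₁) − nR ln(P₂/P₁), with C_p = 7R/2 = 29.1 J mol⁻¹ K⁻¹ for a diatomic ideal gas.
ΔS = 1.55 × [29.1 × ln(923/402) − 8.314 × ln(629/749)] = 39.7 J/K.

ΔS = 39.7 J/K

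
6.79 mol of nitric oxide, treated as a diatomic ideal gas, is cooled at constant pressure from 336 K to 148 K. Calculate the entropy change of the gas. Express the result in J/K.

ΔS = -162 J/K

At constant pressure, ΔS = nC_p ln(T₂/T₁) with C_p = 7R/2 = 29.1 J mol⁻¹ K⁻¹.
ΔS = 6.79 × 29.1 × ln(148/336) = -162 J/K.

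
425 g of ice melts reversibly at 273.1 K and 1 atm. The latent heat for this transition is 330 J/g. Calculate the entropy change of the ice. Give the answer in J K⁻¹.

ΔS = 514 J/K

Heat absorbed by the substance: Q = mL = 425 × 330 = 140250 J.
At constant T, ΔS = Q_rev/T = 140250 / 273.1 = 514 J/K.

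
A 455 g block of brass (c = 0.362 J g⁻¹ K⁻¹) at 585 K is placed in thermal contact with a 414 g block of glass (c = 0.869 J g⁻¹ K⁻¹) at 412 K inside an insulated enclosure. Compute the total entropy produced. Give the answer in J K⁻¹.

Energy balance: T_f = (m₁c₁T₁ + m₂c₂T₂)/(m₁c₁ + m₂c₂) = 466.33 K.
ΔS₁ = m₁c₁ ln(T_f/T₁) = 164.71 × ln(466.33/585) = -37.34 J/K.
ΔS₂ = m₂c₂ ln(T_f/T₂) = 359.766 × ln(466.33/412) = 44.56 J/K.
ΔS_total = -37.34 + 44.56 = 7.22 J/K.

ΔS_total = 7.22 J/K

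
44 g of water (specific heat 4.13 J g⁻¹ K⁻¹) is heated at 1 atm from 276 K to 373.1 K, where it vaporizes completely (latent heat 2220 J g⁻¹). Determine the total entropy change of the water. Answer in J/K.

ΔS = 317 J/K

Warming step: ΔS₁ = m c ln(T_tr/T_i) = 44 × 4.13 × ln(373.1/276) = 54.78 J/K.
Phase change: ΔS₂ = +mL/T_tr = 44 × 2220 / 373.1 = 261.8 J/K.
ΔS_total = (54.78) + (261.8) = 317 J/K.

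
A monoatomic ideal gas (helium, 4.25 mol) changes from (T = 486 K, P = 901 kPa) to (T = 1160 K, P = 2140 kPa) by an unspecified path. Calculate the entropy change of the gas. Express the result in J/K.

ΔS = nC_p ln(T₂/T₁) − nR ln(P₂/P₁), with C_p = 5R/2 = 20.79 J mol⁻¹ K⁻¹ for a monoatomic ideal gas.
ΔS = 4.25 × [20.79 × ln(1160/486) − 8.314 × ln(2140/901)] = 46.3 J/K.

ΔS = 46.3 J/K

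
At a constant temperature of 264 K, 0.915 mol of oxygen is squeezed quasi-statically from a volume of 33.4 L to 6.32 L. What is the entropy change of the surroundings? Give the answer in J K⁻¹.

ΔS_surr = 12.7 J/K

For an isothermal ideal gas ΔS_gas = nR ln(V₂/V₁) = 0.915 × 8.314 × ln(6.32/33.4) = -12.7 J/K.
The process is reversible, so ΔS_surr = −ΔS_gas = 12.7 J/K and ΔS_universe = 0.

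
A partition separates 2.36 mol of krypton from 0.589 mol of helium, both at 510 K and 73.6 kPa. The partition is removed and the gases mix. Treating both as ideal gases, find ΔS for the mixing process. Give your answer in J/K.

ΔS_mix = 12.3 J/K

Mole fractions: x_A = 2.36/2.95 = 0.8, x_B = 0.2.
ΔS_mix = −R(n_A ln x_A + n_B ln x_B) = −8.314 × (2.36 ln 0.8 + 0.589 ln 0.2) = 12.3 J/K.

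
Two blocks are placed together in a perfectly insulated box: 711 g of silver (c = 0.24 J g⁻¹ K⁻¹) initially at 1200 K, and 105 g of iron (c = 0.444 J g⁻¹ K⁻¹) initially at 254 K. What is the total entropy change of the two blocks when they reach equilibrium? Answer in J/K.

Energy balance: T_f = (m₁c₁T₁ + m₂c₂T₂)/(m₁c₁ + m₂c₂) = 997.01 K.
ΔS₁ = m₁c₁ ln(T_f/T₁) = 170.64 × ln(997.01/1200) = -31.62 J/K.
ΔS₂ = m₂c₂ ln(T_f/T₂) = 46.62 × ln(997.01/254) = 63.75 J/K.
ΔS_total = -31.62 + 63.75 = 32.1 J/K.

ΔS_total = 32.1 J/K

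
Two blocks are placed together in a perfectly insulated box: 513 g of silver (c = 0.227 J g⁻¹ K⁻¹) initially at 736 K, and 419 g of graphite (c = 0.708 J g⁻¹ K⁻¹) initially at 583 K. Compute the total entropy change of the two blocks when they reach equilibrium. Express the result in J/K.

ΔS_total = 2.35 J/K

Energy balance: T_f = (m₁c₁T₁ + m₂c₂T₂)/(m₁c₁ + m₂c₂) = 626.13 K.
ΔS₁ = m₁c₁ ln(T_f/T₁) = 116.451 × ln(626.13/736) = -18.8269 J/K.
ΔS₂ = m₂c₂ ln(T_f/T₂) = 296.652 × ln(626.13/583) = 21.1722 J/K.
ΔS_total = -18.8269 + 21.1722 = 2.35 J/K.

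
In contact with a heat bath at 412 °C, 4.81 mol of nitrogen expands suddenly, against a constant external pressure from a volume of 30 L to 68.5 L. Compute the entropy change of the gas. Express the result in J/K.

ΔS_gas = 33 J/K

Entropy is a state function, so ΔS_gas depends only on the end states.
For an isothermal ideal gas ΔS_gas = nR ln(V₂/V₁) = 4.81 × 8.314 × ln(68.5/30) = 33 J/K.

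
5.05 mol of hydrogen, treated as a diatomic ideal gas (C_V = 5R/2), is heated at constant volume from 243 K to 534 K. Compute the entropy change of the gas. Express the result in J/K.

At constant volume, ΔS = nC_V ln(T₂/T₁) with C_V = 5R/2 = 20.79 J mol⁻¹ K⁻¹.
ΔS = 5.05 × 20.79 × ln(534/243) = 82.6 J/K.

ΔS = 82.6 J/K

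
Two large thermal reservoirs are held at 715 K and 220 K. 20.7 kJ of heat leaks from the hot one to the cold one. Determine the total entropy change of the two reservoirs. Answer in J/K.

ΔS_total = 65.1 J/K

ΔS_hot = −Q/T_H = −20700/715 = -28.95 J/K and ΔS_cold = +Q/T_C = 20700/220 = 94.09 J/K.
ΔS_total = -28.95 + 94.09 = 65.1 J/K, positive as the second law requires.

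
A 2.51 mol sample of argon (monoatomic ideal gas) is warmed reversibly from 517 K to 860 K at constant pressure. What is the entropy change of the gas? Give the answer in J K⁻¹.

ΔS = 26.5 J/K

At constant pressure, ΔS = nC_p ln(T₂/T₁) with C_p = 5R/2 = 20.79 J mol⁻¹ K⁻¹.
ΔS = 2.51 × 20.79 × ln(860/517) = 26.5 J/K.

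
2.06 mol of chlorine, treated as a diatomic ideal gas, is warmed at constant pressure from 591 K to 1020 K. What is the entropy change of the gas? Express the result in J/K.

ΔS = 32.7 J/K

At constant pressure, ΔS = nC_p ln(T₂/T₁) with C_p = 7R/2 = 29.1 J mol⁻¹ K⁻¹.
ΔS = 2.06 × 29.1 × ln(1020/591) = 32.7 J/K.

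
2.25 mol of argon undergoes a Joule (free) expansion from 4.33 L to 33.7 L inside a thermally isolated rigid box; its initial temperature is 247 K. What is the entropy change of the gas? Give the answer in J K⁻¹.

For an ideal gas in free expansion Q = 0 and W = 0, so T is unchanged.
Entropy is a state function; using a reversible isothermal path, ΔS_gas = nR ln(V₂/V₁) = 2.25 × 8.314 × ln(33.7/4.33) = 38.4 J/K.

ΔS_gas = 38.4 J/K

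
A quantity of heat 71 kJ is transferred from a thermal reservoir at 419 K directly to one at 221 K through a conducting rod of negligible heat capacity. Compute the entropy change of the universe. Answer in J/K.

ΔS_hot = −Q/T_H = −71000/419 = -169.5 J/K and ΔS_cold = +Q/T_C = 71000/221 = 321.3 J/K.
ΔS_total = -169.5 + 321.3 = 152 J/K, positive as the second law requires.

ΔS_total = 152 J/K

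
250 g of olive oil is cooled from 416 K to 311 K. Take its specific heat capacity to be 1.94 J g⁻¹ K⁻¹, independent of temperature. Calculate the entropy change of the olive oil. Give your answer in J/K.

ΔS = ∫dQ_rev/T = m c ln(T₂/T₁) = 250 × 1.94 × ln(311/416) = -141 J/K.

ΔS = -141 J/K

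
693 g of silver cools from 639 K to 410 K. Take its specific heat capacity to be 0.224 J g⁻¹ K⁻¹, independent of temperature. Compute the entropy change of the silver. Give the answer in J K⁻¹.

ΔS = ∫dQ_rev/T = m c ln(T₂/T₁) = 693 × 0.224 × ln(410/639) = -68.9 J/K.

ΔS = -68.9 J/K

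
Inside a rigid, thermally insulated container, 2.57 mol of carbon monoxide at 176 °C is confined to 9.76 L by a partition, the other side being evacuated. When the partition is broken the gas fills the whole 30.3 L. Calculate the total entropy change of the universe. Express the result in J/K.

For an ideal gas in free expansion Q = 0 and W = 0, so T is unchanged.
Entropy is a state function; using a reversible isothermal path, ΔS_gas = nR ln(V₂/V₁) = 2.57 × 8.314 × ln(30.3/9.76) = 24.2 J/K.
The insulated surroundings exchange no heat, so ΔS_surr = 0 and ΔS_universe = ΔS_gas.

ΔS_universe = 24.2 J/K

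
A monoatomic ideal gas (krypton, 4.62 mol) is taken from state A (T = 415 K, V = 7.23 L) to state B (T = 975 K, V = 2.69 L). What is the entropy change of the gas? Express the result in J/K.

ΔS = 11.2 J/K

Entropy is a state function: ΔS = nC_V ln(T₂/T₁) + nR ln(V₂/V₁), with C_V = 3R/2 = 12.47 J mol⁻¹ K⁻¹ for a monoatomic ideal gas.
ΔS = 4.62 × [12.47 × ln(975/415) + 8.314 × ln(2.69/7.23)] = 11.2 J/K.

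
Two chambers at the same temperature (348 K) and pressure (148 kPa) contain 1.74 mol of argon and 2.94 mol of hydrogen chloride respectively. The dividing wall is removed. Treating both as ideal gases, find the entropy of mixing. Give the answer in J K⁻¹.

Mole fractions: x_A = 1.74/4.68 = 0.372, x_B = 0.628.
ΔS_mix = −R(n_A ln x_A + n_B ln x_B) = −8.314 × (1.74 ln 0.372 + 2.94 ln 0.628) = 25.7 J/K.

ΔS_mix = 25.7 J/K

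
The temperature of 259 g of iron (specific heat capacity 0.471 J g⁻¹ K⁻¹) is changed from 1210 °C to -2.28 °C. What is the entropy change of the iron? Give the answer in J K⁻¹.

ΔS = -207 J/K

In kelvin: T₁ = 1483.15 K, T₂ = 270.87 K. ΔS = ∫dQ_rev/T = m c ln(T₂/T₁) = 259 × 0.471 × ln(270.87/1483.15) = -207 J/K.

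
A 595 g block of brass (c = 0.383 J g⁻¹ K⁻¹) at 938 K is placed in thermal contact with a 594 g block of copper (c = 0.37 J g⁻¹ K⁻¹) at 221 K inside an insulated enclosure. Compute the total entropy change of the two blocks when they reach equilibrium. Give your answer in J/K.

Energy balance: T_f = (m₁c₁T₁ + m₂c₂T₂)/(m₁c₁ + m₂c₂) = 585.99 K.
ΔS₁ = m₁c₁ ln(T_f/T₁) = 227.885 × ln(585.99/938) = -107.2 J/K.
ΔS₂ = m₂c₂ ln(T_f/T₂) = 219.78 × ln(585.99/221) = 214.3 J/K.
ΔS_total = -107.2 + 214.3 = 107 J/K.

ΔS_total = 107 J/K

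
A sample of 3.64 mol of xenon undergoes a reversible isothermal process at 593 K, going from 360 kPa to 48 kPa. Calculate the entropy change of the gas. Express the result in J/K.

ΔS_gas = 61 J/K

For an isothermal ideal gas ΔS_gas = nR ln(P₁/P₂) = 3.64 × 8.314 × ln(360/48) = 61 J/K.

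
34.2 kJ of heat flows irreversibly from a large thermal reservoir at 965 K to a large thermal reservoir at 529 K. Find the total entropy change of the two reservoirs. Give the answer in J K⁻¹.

ΔS_hot = −Q/T_H = −34200/965 = -35.44 J/K and ΔS_cold = +Q/T_C = 34200/529 = 64.65 J/K.
ΔS_total = -35.44 + 64.65 = 29.2 J/K, positive as the second law requires.

ΔS_total = 29.2 J/K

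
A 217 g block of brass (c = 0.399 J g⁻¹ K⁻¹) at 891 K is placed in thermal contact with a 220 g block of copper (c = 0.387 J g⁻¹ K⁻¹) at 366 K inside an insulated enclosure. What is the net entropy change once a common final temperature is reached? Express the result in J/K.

Energy balance: T_f = (m₁c₁T₁ + m₂c₂T₂)/(m₁c₁ + m₂c₂) = 630.71 K.
ΔS₁ = m₁c₁ ln(T_f/T₁) = 86.583 × ln(630.71/891) = -29.91 J/K.
ΔS₂ = m₂c₂ ln(T_f/T₂) = 85.14 × ln(630.71/366) = 46.33 J/K.
ΔS_total = -29.91 + 46.33 = 16.4 J/K.

ΔS_total = 16.4 J/K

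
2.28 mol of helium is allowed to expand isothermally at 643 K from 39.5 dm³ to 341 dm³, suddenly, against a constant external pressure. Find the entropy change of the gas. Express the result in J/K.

ΔS_gas = 40.9 J/K

Entropy is a state function, so ΔS_gas depends only on the end states.
For an isothermal ideal gas ΔS_gas = nR ln(V₂/V₁) = 2.28 × 8.314 × ln(341/39.5) = 40.9 J/K.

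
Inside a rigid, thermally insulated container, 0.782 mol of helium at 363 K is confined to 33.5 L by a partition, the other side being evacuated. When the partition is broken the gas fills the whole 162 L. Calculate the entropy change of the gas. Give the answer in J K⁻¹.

ΔS_gas = 10.2 J/K

No heat is exchanged and no work is done, so the ideal-gas temperature stays constant.
Entropy is a state function; using a reversible isothermal path, ΔS_gas = nR ln(V₂/V₁) = 0.782 × 8.314 × ln(162/33.5) = 10.2 J/K.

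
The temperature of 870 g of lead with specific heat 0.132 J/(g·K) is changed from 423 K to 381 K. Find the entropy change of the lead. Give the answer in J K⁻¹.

ΔS = ∫dQ_rev/T = m c ln(T₂/T₁) = 870 × 0.132 × ln(381/423) = -12 J/K.

ΔS = -12 J/K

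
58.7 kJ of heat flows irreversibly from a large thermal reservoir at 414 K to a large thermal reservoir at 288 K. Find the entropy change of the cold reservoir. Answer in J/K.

The cold reservoir gains heat Q, so ΔS_cold = +Q/T_C = 58700/288 = 204 J/K.

ΔS_cold = 204 J/K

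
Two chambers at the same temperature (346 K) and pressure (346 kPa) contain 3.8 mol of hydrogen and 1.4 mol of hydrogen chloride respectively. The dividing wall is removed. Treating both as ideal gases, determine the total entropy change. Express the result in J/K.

Mole fractions: x_A = 3.8/5.2 = 0.731, x_B = 0.269.
ΔS_mix = −R(n_A ln x_A + n_B ln x_B) = −8.314 × (3.8 ln 0.731 + 1.4 ln 0.269) = 25.2 J/K.

ΔS_mix = 25.2 J/K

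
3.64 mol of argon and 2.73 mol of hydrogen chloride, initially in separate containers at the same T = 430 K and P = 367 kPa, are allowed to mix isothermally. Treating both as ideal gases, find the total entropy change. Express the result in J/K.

ΔS_mix = 36.2 J/K

Mole fractions: x_A = 3.64/6.37 = 0.571, x_B = 0.429.
ΔS_mix = −R(n_A ln x_A + n_B ln x_B) = −8.314 × (3.64 ln 0.571 + 2.73 ln 0.429) = 36.2 J/K.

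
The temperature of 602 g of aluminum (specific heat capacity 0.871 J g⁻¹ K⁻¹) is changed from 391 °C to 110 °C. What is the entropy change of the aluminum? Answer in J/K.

ΔS = -288 J/K

In kelvin: T₁ = 664.15 K, T₂ = 383.15 K. ΔS = ∫dQ_rev/T = m c ln(T₂/T₁) = 602 × 0.871 × ln(383.15/664.15) = -288 J/K.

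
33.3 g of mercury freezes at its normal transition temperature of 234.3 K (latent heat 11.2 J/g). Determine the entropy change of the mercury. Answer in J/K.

ΔS = -1.59 J/K

Heat released by the substance: Q = −mL = −33.3 × 11.2 = −372.96 J.
At constant T, ΔS = Q_rev/T = −372.96 / 234.3 = -1.59 J/K.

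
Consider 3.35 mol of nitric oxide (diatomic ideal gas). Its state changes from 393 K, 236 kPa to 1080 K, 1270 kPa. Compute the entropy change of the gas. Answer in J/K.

ΔS = 51.7 J/K

ΔS = nC_p ln(T₂/T₁) − nR ln(P₂/P₁), with C_p = 7R/2 = 29.1 J mol⁻¹ K⁻¹ for a diatomic ideal gas.
ΔS = 3.35 × [29.1 × ln(1080/393) − 8.314 × ln(1270/236)] = 51.7 J/K.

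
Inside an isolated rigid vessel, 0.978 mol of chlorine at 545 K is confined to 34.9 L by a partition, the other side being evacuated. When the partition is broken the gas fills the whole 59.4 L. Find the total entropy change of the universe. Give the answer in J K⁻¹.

No heat is exchanged and no work is done, so the ideal-gas temperature stays constant.
Entropy is a state function; using a reversible isothermal path, ΔS_gas = nR ln(V₂/V₁) = 0.978 × 8.314 × ln(59.4/34.9) = 4.32 J/K.
The insulated surroundings exchange no heat, so ΔS_surr = 0 and ΔS_universe = ΔS_gas.

ΔS_universe = 4.32 J/K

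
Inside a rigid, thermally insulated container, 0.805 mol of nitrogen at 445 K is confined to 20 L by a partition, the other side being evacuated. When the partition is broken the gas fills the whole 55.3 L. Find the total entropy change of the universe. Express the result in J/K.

No heat is exchanged and no work is done, so the ideal-gas temperature stays constant.
Entropy is a state function; using a reversible isothermal path, ΔS_gas = nR ln(V₂/V₁) = 0.805 × 8.314 × ln(55.3/20) = 6.81 J/K.
The insulated surroundings exchange no heat, so ΔS_surr = 0 and ΔS_universe = ΔS_gas.

ΔS_universe = 6.81 J/K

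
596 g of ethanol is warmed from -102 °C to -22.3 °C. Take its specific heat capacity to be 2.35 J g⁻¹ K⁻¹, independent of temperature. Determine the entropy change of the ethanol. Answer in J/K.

ΔS = 535 J/K

In kelvin: T₁ = 171.15 K, T₂ = 250.85 K. ΔS = ∫dQ_rev/T = m c ln(T₂/T₁) = 596 × 2.35 × ln(250.85/171.15) = 535 J/K.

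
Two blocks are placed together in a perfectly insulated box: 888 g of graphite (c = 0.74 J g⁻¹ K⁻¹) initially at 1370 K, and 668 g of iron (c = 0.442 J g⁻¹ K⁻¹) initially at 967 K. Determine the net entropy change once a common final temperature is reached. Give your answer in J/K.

Energy balance: T_f = (m₁c₁T₁ + m₂c₂T₂)/(m₁c₁ + m₂c₂) = 1245.1 K.
ΔS₁ = m₁c₁ ln(T_f/T₁) = 657.12 × ln(1245.1/1370) = -62.84 J/K.
ΔS₂ = m₂c₂ ln(T_f/T₂) = 295.256 × ln(1245.1/967) = 74.62 J/K.
ΔS_total = -62.84 + 74.62 = 11.8 J/K.

ΔS_total = 11.8 J/K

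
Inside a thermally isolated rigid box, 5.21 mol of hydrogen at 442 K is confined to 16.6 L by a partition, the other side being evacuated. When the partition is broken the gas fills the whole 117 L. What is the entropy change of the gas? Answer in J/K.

No heat is exchanged and no work is done, so the ideal-gas temperature stays constant.
Entropy is a state function; using a reversible isothermal path, ΔS_gas = nR ln(V₂/V₁) = 5.21 × 8.314 × ln(117/16.6) = 84.6 J/K.

ΔS_gas = 84.6 J/K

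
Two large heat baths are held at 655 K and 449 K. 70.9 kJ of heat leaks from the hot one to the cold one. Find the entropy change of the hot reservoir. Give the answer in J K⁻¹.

ΔS_hot = -108 J/K

The hot reservoir loses heat Q, so ΔS_hot = −Q/T_H = −70900/655 = -108 J/K.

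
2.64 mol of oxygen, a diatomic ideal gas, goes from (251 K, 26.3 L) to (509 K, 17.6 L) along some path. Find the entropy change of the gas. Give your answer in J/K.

Entropy is a state function: ΔS = nC_V ln(T₂/T₁) + nR ln(V₂/V₁), with C_V = 5R/2 = 20.79 J mol⁻¹ K⁻¹ for a diatomic ideal gas.
ΔS = 2.64 × [20.79 × ln(509/251) + 8.314 × ln(17.6/26.3)] = 30 J/K.

ΔS = 30 J/K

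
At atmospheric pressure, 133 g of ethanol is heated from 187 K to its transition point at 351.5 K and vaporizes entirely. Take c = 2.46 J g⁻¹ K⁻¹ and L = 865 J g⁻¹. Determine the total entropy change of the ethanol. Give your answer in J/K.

ΔS = 534 J/K

Warming step: ΔS₁ = m c ln(T_tr/T_i) = 133 × 2.46 × ln(351.5/187) = 206.5 J/K.
Phase change: ΔS₂ = +mL/T_tr = 133 × 865 / 351.5 = 327.3 J/K.
ΔS_total = (206.5) + (327.3) = 534 J/K.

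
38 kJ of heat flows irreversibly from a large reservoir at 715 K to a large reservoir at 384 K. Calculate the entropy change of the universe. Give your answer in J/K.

ΔS_hot = −Q/T_H = −38000/715 = -53.15 J/K and ΔS_cold = +Q/T_C = 38000/384 = 98.96 J/K.
ΔS_total = -53.15 + 98.96 = 45.8 J/K, positive as the second law requires.

ΔS_total = 45.8 J/K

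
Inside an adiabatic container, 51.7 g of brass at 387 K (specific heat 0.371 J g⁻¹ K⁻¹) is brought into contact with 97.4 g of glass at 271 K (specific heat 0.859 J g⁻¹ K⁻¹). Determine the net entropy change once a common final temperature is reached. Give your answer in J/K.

Energy balance: T_f = (m₁c₁T₁ + m₂c₂T₂)/(m₁c₁ + m₂c₂) = 292.63 K.
ΔS₁ = m₁c₁ ln(T_f/T₁) = 19.1807 × ln(292.63/387) = -5.3611 J/K.
ΔS₂ = m₂c₂ ln(T_f/T₂) = 83.6666 × ln(292.63/271) = 6.4258 J/K.
ΔS_total = -5.3611 + 6.4258 = 1.06 J/K.

ΔS_total = 1.06 J/K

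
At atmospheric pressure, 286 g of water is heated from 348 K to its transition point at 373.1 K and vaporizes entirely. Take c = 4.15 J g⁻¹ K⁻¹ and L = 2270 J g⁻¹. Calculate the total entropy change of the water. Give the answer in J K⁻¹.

Warming step: ΔS₁ = m c ln(T_tr/T_i) = 286 × 4.15 × ln(373.1/348) = 82.66 J/K.
Phase change: ΔS₂ = +mL/T_tr = 286 × 2270 / 373.1 = 1740 J/K.
ΔS_total = (82.66) + (1740) = 1820 J/K.

ΔS = 1820 J/K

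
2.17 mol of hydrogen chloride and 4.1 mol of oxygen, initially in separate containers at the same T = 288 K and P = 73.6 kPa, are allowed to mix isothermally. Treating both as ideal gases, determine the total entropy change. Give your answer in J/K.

ΔS_mix = 33.6 J/K

Mole fractions: x_A = 2.17/6.27 = 0.346, x_B = 0.654.
ΔS_mix = −R(n_A ln x_A + n_B ln x_B) = −8.314 × (2.17 ln 0.346 + 4.1 ln 0.654) = 33.6 J/K.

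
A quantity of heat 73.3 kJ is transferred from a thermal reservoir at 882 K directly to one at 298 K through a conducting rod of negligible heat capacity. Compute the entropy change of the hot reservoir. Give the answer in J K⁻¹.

The hot reservoir loses heat Q, so ΔS_hot = −Q/T_H = −73300/882 = -83.1 J/K.

ΔS_hot = -83.1 J/K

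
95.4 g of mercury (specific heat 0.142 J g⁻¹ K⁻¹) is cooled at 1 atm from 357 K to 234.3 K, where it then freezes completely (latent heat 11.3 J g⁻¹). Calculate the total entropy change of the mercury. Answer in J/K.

Cooling step: ΔS₁ = m c ln(T_tr/T_i) = 95.4 × 0.142 × ln(234.3/357) = -5.705 J/K.
Phase change: ΔS₂ = −mL/T_tr = −95.4 × 11.3 / 234.3 = -4.601 J/K.
ΔS_total = (-5.705) + (-4.601) = -10.3 J/K.

ΔS = -10.3 J/K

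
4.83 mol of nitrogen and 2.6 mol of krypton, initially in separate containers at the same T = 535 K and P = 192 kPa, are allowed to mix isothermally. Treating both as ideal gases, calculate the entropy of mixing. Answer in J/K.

Mole fractions: x_A = 4.83/7.43 = 0.65, x_B = 0.35.
ΔS_mix = −R(n_A ln x_A + n_B ln x_B) = −8.314 × (4.83 ln 0.65 + 2.6 ln 0.35) = 40 J/K.

ΔS_mix = 40 J/K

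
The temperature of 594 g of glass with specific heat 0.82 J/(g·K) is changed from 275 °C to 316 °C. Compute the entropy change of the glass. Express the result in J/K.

ΔS = 35.1 J/K

In kelvin: T₁ = 548.15 K, T₂ = 589.15 K. ΔS = ∫dQ_rev/T = m c ln(T₂/T₁) = 594 × 0.82 × ln(589.15/548.15) = 35.1 J/K.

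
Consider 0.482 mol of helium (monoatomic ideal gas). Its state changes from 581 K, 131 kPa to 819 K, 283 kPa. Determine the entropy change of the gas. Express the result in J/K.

ΔS = nC_p ln(T₂/T₁) − nR ln(P₂/P₁), with C_p = 5R/2 = 20.79 J mol⁻¹ K⁻¹ for a monoatomic ideal gas.
ΔS = 0.482 × [20.79 × ln(819/581) − 8.314 × ln(283/131)] = 0.353 J/K.

ΔS = 0.353 J/K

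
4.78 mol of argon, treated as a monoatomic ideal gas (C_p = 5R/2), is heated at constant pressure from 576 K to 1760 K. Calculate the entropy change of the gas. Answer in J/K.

At constant pressure, ΔS = nC_p ln(T₂/T₁) with C_p = 5R/2 = 20.79 J mol⁻¹ K⁻¹.
ΔS = 4.78 × 20.79 × ln(1760/576) = 111 J/K.

ΔS = 111 J/K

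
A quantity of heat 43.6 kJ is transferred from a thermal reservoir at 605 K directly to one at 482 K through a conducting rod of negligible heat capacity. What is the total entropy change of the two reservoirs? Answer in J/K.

ΔS_total = 18.4 J/K

ΔS_hot = −Q/T_H = −43600/605 = -72.07 J/K and ΔS_cold = +Q/T_C = 43600/482 = 90.46 J/K.
ΔS_total = -72.07 + 90.46 = 18.4 J/K, positive as the second law requires.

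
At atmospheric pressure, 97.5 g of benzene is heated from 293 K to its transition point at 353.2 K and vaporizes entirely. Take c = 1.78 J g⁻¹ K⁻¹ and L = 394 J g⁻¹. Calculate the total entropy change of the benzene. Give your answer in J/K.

Warming step: ΔS₁ = m c ln(T_tr/T_i) = 97.5 × 1.78 × ln(353.2/293) = 32.43 J/K.
Phase change: ΔS₂ = +mL/T_tr = 97.5 × 394 / 353.2 = 108.8 J/K.
ΔS_total = (32.43) + (108.8) = 141 J/K.

ΔS = 141 J/K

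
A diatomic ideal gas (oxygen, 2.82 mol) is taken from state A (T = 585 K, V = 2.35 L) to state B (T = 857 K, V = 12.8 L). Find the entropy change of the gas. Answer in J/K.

ΔS = 62.1 J/K

Entropy is a state function: ΔS = nC_V ln(T₂/T₁) + nR ln(V₂/V₁), with C_V = 5R/2 = 20.79 J mol⁻¹ K⁻¹ for a diatomic ideal gas.
ΔS = 2.82 × [20.79 × ln(857/585) + 8.314 × ln(12.8/2.35)] = 62.1 J/K.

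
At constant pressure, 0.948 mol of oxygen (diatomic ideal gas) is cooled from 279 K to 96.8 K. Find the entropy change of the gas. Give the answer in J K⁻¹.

At constant pressure, ΔS = nC_p ln(T₂/T₁) with C_p = 7R/2 = 29.1 J mol⁻¹ K⁻¹.
ΔS = 0.948 × 29.1 × ln(96.8/279) = -29.2 J/K.

ΔS = -29.2 J/K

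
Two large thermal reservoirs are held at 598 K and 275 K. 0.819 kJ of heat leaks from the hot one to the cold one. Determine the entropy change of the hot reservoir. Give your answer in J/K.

The hot reservoir loses heat Q, so ΔS_hot = −Q/T_H = −819/598 = -1.37 J/K.

ΔS_hot = -1.37 J/K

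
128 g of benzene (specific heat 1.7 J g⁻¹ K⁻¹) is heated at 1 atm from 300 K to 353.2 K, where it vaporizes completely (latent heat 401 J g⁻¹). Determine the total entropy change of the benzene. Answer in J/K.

Warming step: ΔS₁ = m c ln(T_tr/T_i) = 128 × 1.7 × ln(353.2/300) = 35.52 J/K.
Phase change: ΔS₂ = +mL/T_tr = 128 × 401 / 353.2 = 145.3 J/K.
ΔS_total = (35.52) + (145.3) = 181 J/K.

ΔS = 181 J/K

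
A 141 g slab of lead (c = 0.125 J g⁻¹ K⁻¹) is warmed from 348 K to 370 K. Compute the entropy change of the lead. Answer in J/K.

ΔS = ∫dQ_rev/T = m c ln(T₂/T₁) = 141 × 0.125 × ln(370/348) = 1.08 J/K.

ΔS = 1.08 J/K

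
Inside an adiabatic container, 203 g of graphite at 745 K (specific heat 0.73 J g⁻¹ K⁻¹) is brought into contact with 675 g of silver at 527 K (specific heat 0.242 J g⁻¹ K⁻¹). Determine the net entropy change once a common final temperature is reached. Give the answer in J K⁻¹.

ΔS_total = 4.66 J/K

Energy balance: T_f = (m₁c₁T₁ + m₂c₂T₂)/(m₁c₁ + m₂c₂) = 630.7 K.
ΔS₁ = m₁c₁ ln(T_f/T₁) = 148.19 × ln(630.7/745) = -24.68 J/K.
ΔS₂ = m₂c₂ ln(T_f/T₂) = 163.35 × ln(630.7/527) = 29.34 J/K.
ΔS_total = -24.68 + 29.34 = 4.66 J/K.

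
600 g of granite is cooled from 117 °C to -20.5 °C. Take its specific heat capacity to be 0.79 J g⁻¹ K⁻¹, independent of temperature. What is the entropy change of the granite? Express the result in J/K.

In kelvin: T₁ = 390.15 K, T₂ = 252.65 K. ΔS = ∫dQ_rev/T = m c ln(T₂/T₁) = 600 × 0.79 × ln(252.65/390.15) = -206 J/K.

ΔS = -206 J/K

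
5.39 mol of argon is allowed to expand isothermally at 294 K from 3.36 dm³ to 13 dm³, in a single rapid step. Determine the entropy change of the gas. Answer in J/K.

ΔS_gas = 60.6 J/K

Entropy is a state function, so ΔS_gas depends only on the end states.
For an isothermal ideal gas ΔS_gas = nR ln(V₂/V₁) = 5.39 × 8.314 × ln(13/3.36) = 60.6 J/K.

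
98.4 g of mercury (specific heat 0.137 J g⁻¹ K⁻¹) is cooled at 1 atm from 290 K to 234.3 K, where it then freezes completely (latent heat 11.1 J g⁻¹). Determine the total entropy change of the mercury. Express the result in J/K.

ΔS = -7.54 J/K

Cooling step: ΔS₁ = m c ln(T_tr/T_i) = 98.4 × 0.137 × ln(234.3/290) = -2.875 J/K.
Phase change: ΔS₂ = −mL/T_tr = −98.4 × 11.1 / 234.3 = -4.662 J/K.
ΔS_total = (-2.875) + (-4.662) = -7.54 J/K.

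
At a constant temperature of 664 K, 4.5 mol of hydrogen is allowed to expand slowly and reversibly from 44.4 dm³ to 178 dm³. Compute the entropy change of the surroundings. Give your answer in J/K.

For an isothermal ideal gas ΔS_gas = nR ln(V₂/V₁) = 4.5 × 8.314 × ln(178/44.4) = 51.9 J/K.
The process is reversible, so ΔS_surr = −ΔS_gas = -51.9 J/K and ΔS_universe = 0.

ΔS_surr = -51.9 J/K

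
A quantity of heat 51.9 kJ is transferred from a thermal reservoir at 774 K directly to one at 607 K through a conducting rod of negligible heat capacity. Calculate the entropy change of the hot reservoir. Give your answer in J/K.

ΔS_hot = -67.1 J/K

The hot reservoir loses heat Q, so ΔS_hot = −Q/T_H = −51900/774 = -67.1 J/K.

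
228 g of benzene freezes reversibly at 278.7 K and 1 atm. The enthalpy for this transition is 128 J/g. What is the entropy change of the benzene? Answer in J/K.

Heat released by the substance: Q = −mL = −228 × 128 = −29184 J.
At constant T, ΔS = Q_rev/T = −29184 / 278.7 = -105 J/K.

ΔS = -105 J/K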